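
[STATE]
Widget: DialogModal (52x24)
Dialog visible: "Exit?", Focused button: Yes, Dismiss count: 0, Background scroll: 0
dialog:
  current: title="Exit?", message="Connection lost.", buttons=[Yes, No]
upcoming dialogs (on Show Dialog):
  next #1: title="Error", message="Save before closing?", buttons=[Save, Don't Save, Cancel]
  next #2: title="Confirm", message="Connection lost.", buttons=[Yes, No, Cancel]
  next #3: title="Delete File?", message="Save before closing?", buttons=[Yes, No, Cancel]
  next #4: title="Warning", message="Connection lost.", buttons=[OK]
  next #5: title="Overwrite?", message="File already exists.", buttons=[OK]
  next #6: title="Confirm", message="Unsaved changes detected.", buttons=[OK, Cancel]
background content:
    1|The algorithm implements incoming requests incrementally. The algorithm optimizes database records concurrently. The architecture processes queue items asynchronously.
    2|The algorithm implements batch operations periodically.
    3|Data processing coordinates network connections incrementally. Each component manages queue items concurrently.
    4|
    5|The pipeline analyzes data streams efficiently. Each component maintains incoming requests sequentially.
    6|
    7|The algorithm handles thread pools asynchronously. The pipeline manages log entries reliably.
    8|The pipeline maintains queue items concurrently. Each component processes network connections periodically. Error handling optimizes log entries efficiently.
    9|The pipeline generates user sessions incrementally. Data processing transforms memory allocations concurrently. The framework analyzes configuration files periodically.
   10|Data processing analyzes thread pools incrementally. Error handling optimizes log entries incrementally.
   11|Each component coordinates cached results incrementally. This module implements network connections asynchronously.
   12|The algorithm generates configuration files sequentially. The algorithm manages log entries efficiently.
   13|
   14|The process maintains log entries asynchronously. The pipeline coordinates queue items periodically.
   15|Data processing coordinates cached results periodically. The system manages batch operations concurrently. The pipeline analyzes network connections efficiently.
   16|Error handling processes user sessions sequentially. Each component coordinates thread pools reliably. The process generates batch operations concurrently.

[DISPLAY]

The algorithm implements incoming requests increment
The algorithm implements batch operations periodical
Data processing coordinates network connections incr
                                                    
The pipeline analyzes data streams efficiently. Each
                                                    
The algorithm handles thread pools asynchronously. T
The pipeline maintains queue items concurrently. Eac
The pipeline generates user sessions incrementally. 
Data processing ┌──────────────────┐s incrementally.
Each component c│      Exit?       │sults incrementa
The algorithm ge│ Connection lost. │n files sequenti
                │    [Yes]  No     │                
The process main└──────────────────┘ynchronously. Th
Data processing coordinates cached results periodica
Error handling processes user sessions sequentially.
                                                    
                                                    
                                                    
                                                    
                                                    
                                                    
                                                    
                                                    


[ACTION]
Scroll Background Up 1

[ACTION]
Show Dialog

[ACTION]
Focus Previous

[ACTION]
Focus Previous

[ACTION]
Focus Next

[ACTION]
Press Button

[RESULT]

The algorithm implements incoming requests increment
The algorithm implements batch operations periodical
Data processing coordinates network connections incr
                                                    
The pipeline analyzes data streams efficiently. Each
                                                    
The algorithm handles thread pools asynchronously. T
The pipeline maintains queue items concurrently. Eac
The pipeline generates user sessions incrementally. 
Data processing analyzes thread pools incrementally.
Each component coordinates cached results incrementa
The algorithm generates configuration files sequenti
                                                    
The process maintains log entries asynchronously. Th
Data processing coordinates cached results periodica
Error handling processes user sessions sequentially.
                                                    
                                                    
                                                    
                                                    
                                                    
                                                    
                                                    
                                                    


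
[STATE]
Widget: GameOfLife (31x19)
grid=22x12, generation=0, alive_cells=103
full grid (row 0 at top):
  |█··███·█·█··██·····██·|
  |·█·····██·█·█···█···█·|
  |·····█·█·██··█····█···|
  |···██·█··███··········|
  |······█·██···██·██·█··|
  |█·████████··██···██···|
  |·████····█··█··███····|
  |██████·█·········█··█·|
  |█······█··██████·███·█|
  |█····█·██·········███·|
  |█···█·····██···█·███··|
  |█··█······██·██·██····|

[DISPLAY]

Gen: 0                         
█··███·█·█··██·····██·         
·█·····██·█·█···█···█·         
·····█·█·██··█····█···         
···██·█··███··········         
······█·██···██·██·█··         
█·████████··██···██···         
·████····█··█··███····         
██████·█·········█··█·         
█······█··██████·███·█         
█····█·██·········███·         
█···█·····██···█·███··         
█··█······██·██·██····         
                               
                               
                               
                               
                               
                               


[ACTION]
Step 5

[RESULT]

Gen: 5                         
·······█··············         
······█·█······█·████·         
··············█·······         
······██·····█········         
······█···█······█····         
····██····█···········         
····█······███········         
···············██·····         
·█··█··█·█····███·····         
··█·█·█·█·█·██·█······         
··█·█·█·██·████·······         
·······█····██········         
                               
                               
                               
                               
                               
                               


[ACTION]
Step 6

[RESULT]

Gen: 11                        
··················██··         
·····██··········█··█·         
····█·············██··         
····███···············         
······················         
····██················         
····███···············         
·····████····█········         
·········█··█·█·······         
·······████···█·······         
·······██··█·█········         
··········███·········         
                               
                               
                               
                               
                               
                               


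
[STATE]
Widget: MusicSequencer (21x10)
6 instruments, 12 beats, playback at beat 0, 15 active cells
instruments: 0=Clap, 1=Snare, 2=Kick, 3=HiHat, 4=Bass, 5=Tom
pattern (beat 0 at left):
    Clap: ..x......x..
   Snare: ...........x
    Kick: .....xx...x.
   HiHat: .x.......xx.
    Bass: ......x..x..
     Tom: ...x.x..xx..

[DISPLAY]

      ▼12345678901   
  Clap··█······█··   
 Snare···········█   
  Kick·····██···█·   
 HiHat·█·······██·   
  Bass······█··█··   
   Tom···█·█··██··   
                     
                     
                     


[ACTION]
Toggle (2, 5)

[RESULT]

      ▼12345678901   
  Clap··█······█··   
 Snare···········█   
  Kick······█···█·   
 HiHat·█·······██·   
  Bass······█··█··   
   Tom···█·█··██··   
                     
                     
                     


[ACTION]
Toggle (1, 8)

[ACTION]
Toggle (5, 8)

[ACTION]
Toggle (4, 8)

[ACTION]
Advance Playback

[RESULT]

      0▼2345678901   
  Clap··█······█··   
 Snare········█··█   
  Kick······█···█·   
 HiHat·█·······██·   
  Bass······█·██··   
   Tom···█·█···█··   
                     
                     
                     


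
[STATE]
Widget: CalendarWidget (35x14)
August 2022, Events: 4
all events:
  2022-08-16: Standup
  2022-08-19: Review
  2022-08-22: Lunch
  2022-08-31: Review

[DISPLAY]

            August 2022            
Mo Tu We Th Fr Sa Su               
 1  2  3  4  5  6  7               
 8  9 10 11 12 13 14               
15 16* 17 18 19* 20 21             
22* 23 24 25 26 27 28              
29 30 31*                          
                                   
                                   
                                   
                                   
                                   
                                   
                                   


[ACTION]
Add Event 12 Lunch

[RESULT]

            August 2022            
Mo Tu We Th Fr Sa Su               
 1  2  3  4  5  6  7               
 8  9 10 11 12* 13 14              
15 16* 17 18 19* 20 21             
22* 23 24 25 26 27 28              
29 30 31*                          
                                   
                                   
                                   
                                   
                                   
                                   
                                   


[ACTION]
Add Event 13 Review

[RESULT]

            August 2022            
Mo Tu We Th Fr Sa Su               
 1  2  3  4  5  6  7               
 8  9 10 11 12* 13* 14             
15 16* 17 18 19* 20 21             
22* 23 24 25 26 27 28              
29 30 31*                          
                                   
                                   
                                   
                                   
                                   
                                   
                                   


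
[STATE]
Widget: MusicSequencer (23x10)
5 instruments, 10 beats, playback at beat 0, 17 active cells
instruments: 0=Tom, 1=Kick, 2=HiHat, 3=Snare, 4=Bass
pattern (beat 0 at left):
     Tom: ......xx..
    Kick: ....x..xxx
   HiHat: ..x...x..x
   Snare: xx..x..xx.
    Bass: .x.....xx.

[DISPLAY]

      ▼123456789       
   Tom······██··       
  Kick····█··███       
 HiHat··█···█··█       
 Snare██··█··██·       
  Bass·█·····██·       
                       
                       
                       
                       


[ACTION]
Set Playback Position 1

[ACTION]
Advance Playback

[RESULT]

      01▼3456789       
   Tom······██··       
  Kick····█··███       
 HiHat··█···█··█       
 Snare██··█··██·       
  Bass·█·····██·       
                       
                       
                       
                       


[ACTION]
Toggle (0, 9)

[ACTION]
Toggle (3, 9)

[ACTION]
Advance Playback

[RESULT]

      012▼456789       
   Tom······██·█       
  Kick····█··███       
 HiHat··█···█··█       
 Snare██··█··███       
  Bass·█·····██·       
                       
                       
                       
                       


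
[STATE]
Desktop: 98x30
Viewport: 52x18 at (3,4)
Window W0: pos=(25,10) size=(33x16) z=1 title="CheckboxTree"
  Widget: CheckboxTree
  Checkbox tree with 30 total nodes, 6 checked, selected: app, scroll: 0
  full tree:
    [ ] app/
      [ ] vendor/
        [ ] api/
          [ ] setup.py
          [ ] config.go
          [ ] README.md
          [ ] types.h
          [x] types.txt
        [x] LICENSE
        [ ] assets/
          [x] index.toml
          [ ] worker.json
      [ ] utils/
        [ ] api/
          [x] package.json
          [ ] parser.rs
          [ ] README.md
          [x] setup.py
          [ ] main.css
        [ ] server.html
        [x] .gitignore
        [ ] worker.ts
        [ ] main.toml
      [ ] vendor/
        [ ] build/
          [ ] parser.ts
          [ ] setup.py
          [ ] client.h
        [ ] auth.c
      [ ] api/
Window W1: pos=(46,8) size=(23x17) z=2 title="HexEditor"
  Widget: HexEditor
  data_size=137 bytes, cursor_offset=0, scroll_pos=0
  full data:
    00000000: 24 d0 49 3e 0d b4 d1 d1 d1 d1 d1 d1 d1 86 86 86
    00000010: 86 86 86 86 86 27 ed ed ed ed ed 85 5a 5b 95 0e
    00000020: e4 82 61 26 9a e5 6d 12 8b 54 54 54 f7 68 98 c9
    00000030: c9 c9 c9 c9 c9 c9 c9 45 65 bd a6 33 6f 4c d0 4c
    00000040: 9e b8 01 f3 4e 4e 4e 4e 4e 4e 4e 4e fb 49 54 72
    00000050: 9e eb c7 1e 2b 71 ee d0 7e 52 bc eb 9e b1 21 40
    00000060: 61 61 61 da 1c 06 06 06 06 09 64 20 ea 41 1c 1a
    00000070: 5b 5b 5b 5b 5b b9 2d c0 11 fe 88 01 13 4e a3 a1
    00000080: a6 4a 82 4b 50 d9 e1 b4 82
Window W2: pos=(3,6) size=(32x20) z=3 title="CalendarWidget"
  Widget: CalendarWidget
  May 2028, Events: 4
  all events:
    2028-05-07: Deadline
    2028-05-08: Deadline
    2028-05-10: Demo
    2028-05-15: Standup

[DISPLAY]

                                                    
                                                    
┏━━━━━━━━━━━━━━━━━━━━━━━━━━━━━━┓                    
┃ CalendarWidget               ┃                    
┠──────────────────────────────┨           ┏━━━━━━━━
┃           May 2028           ┃           ┃ HexEdit
┃Mo Tu We Th Fr Sa Su          ┃━━━━━━━━━━━┠────────
┃ 1  2  3  4  5  6  7*         ┃Tree       ┃00000000
┃ 8*  9 10* 11 12 13 14        ┃───────────┃00000010
┃15* 16 17 18 19 20 21         ┃           ┃00000020
┃22 23 24 25 26 27 28          ┃ndor/      ┃00000030
┃29 30 31                      ┃api/       ┃00000040
┃                              ┃] setup.py ┃00000050
┃                              ┃] config.go┃00000060
┃                              ┃] README.md┃00000070
┃                              ┃] types.h  ┃00000080
┃                              ┃] types.txt┃        
┃                              ┃LICENSE    ┃        


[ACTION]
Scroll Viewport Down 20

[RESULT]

┃ 8*  9 10* 11 12 13 14        ┃───────────┃00000010
┃15* 16 17 18 19 20 21         ┃           ┃00000020
┃22 23 24 25 26 27 28          ┃ndor/      ┃00000030
┃29 30 31                      ┃api/       ┃00000040
┃                              ┃] setup.py ┃00000050
┃                              ┃] config.go┃00000060
┃                              ┃] README.md┃00000070
┃                              ┃] types.h  ┃00000080
┃                              ┃] types.txt┃        
┃                              ┃LICENSE    ┃        
┃                              ┃assets/    ┃        
┃                              ┃] index.tom┃        
┃                              ┃] worker.js┗━━━━━━━━
┗━━━━━━━━━━━━━━━━━━━━━━━━━━━━━━┛━━━━━━━━━━━━━━━━━━━━
                                                    
                                                    
                                                    
                                                    


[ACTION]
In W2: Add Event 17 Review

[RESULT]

┃ 8*  9 10* 11 12 13 14        ┃───────────┃00000010
┃15* 16 17* 18 19 20 21        ┃           ┃00000020
┃22 23 24 25 26 27 28          ┃ndor/      ┃00000030
┃29 30 31                      ┃api/       ┃00000040
┃                              ┃] setup.py ┃00000050
┃                              ┃] config.go┃00000060
┃                              ┃] README.md┃00000070
┃                              ┃] types.h  ┃00000080
┃                              ┃] types.txt┃        
┃                              ┃LICENSE    ┃        
┃                              ┃assets/    ┃        
┃                              ┃] index.tom┃        
┃                              ┃] worker.js┗━━━━━━━━
┗━━━━━━━━━━━━━━━━━━━━━━━━━━━━━━┛━━━━━━━━━━━━━━━━━━━━
                                                    
                                                    
                                                    
                                                    


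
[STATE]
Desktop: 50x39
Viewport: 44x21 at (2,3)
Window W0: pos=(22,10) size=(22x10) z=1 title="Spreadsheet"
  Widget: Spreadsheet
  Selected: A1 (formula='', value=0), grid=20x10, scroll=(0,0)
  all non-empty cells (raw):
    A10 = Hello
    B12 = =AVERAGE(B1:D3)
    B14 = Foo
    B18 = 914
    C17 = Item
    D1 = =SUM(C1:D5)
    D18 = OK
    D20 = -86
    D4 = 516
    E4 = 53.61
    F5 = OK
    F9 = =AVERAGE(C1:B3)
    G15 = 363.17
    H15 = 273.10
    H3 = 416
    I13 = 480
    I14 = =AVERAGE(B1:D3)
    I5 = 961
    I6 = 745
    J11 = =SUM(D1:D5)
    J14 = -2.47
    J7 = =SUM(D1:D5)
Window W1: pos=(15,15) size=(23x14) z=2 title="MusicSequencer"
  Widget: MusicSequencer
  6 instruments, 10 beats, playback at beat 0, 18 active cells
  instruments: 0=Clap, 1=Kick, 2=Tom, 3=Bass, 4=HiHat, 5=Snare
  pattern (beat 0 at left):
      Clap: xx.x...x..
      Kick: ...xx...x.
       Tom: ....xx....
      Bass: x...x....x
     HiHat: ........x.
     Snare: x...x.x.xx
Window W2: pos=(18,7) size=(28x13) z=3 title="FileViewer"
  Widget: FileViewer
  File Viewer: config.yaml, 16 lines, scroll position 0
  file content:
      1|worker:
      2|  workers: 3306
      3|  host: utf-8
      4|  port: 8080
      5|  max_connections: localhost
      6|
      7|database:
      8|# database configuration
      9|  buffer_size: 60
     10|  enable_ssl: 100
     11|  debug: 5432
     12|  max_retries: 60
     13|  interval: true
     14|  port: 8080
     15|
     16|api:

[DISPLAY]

                                            
                                            
                                            
                                            
                ┏━━━━━━━━━━━━━━━━━━━━━━━━━━┓
                ┃ FileViewer               ┃
                ┠──────────────────────────┨
                ┃worker:                  ▲┃
                ┃  workers: 3306          █┃
                ┃  host: utf-8            ░┃
                ┃  port: 8080             ░┃
                ┃  max_connections: localh░┃
             ┏━━┃                         ░┃
             ┃ M┃database:                ░┃
             ┠──┃# database configuration ░┃
             ┃  ┃  buffer_size: 60        ▼┃
             ┃  ┗━━━━━━━━━━━━━━━━━━━━━━━━━━┛
             ┃  Kick···██···█·     ┃        
             ┃   Tom····██····     ┃        
             ┃  Bass█···█····█     ┃        
             ┃ HiHat········█·     ┃        


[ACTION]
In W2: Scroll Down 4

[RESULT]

                                            
                                            
                                            
                                            
                ┏━━━━━━━━━━━━━━━━━━━━━━━━━━┓
                ┃ FileViewer               ┃
                ┠──────────────────────────┨
                ┃  max_connections: localh▲┃
                ┃                         ░┃
                ┃database:                ░┃
                ┃# database configuration ░┃
                ┃  buffer_size: 60        ░┃
             ┏━━┃  enable_ssl: 100        █┃
             ┃ M┃  debug: 5432            ░┃
             ┠──┃  max_retries: 60        ░┃
             ┃  ┃  interval: true         ▼┃
             ┃  ┗━━━━━━━━━━━━━━━━━━━━━━━━━━┛
             ┃  Kick···██···█·     ┃        
             ┃   Tom····██····     ┃        
             ┃  Bass█···█····█     ┃        
             ┃ HiHat········█·     ┃        


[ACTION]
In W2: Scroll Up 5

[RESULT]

                                            
                                            
                                            
                                            
                ┏━━━━━━━━━━━━━━━━━━━━━━━━━━┓
                ┃ FileViewer               ┃
                ┠──────────────────────────┨
                ┃worker:                  ▲┃
                ┃  workers: 3306          █┃
                ┃  host: utf-8            ░┃
                ┃  port: 8080             ░┃
                ┃  max_connections: localh░┃
             ┏━━┃                         ░┃
             ┃ M┃database:                ░┃
             ┠──┃# database configuration ░┃
             ┃  ┃  buffer_size: 60        ▼┃
             ┃  ┗━━━━━━━━━━━━━━━━━━━━━━━━━━┛
             ┃  Kick···██···█·     ┃        
             ┃   Tom····██····     ┃        
             ┃  Bass█···█····█     ┃        
             ┃ HiHat········█·     ┃        


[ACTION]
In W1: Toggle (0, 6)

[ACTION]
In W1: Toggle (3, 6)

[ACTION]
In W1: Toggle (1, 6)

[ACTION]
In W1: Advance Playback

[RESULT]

                                            
                                            
                                            
                                            
                ┏━━━━━━━━━━━━━━━━━━━━━━━━━━┓
                ┃ FileViewer               ┃
                ┠──────────────────────────┨
                ┃worker:                  ▲┃
                ┃  workers: 3306          █┃
                ┃  host: utf-8            ░┃
                ┃  port: 8080             ░┃
                ┃  max_connections: localh░┃
             ┏━━┃                         ░┃
             ┃ M┃database:                ░┃
             ┠──┃# database configuration ░┃
             ┃  ┃  buffer_size: 60        ▼┃
             ┃  ┗━━━━━━━━━━━━━━━━━━━━━━━━━━┛
             ┃  Kick···██·█·█·     ┃        
             ┃   Tom····██····     ┃        
             ┃  Bass█···█·█··█     ┃        
             ┃ HiHat········█·     ┃        


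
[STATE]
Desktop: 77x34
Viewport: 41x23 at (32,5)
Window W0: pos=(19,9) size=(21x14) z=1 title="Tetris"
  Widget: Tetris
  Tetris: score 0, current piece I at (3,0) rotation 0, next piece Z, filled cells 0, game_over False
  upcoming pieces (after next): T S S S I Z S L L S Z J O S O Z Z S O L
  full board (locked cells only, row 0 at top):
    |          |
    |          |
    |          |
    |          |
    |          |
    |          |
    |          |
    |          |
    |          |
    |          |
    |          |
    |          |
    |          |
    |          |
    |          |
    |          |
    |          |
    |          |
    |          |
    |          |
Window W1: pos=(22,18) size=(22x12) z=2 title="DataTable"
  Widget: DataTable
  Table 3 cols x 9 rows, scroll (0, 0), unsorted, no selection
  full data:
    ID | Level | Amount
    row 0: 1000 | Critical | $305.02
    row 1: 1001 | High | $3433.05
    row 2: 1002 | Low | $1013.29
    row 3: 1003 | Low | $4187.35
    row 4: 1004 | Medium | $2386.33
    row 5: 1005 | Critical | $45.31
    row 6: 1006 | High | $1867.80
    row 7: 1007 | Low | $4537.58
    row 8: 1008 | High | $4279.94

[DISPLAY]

                                         
                                         
                                         
                                         
━━━━━━━┓                                 
       ┃                                 
───────┨                                 
ext:   ┃                                 
▓      ┃                                 
▓▓     ┃                                 
       ┃                                 
       ┃                                 
       ┃                                 
━━━━━━━━━━━┓                             
e          ┃                             
───────────┨                             
l   │Amount┃                             
────┼──────┃                             
ical│$305.0┃                             
    │$3433.┃                             
    │$1013.┃                             
    │$4187.┃                             
um  │$2386.┃                             


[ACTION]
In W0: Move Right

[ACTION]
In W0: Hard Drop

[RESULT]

                                         
                                         
                                         
                                         
━━━━━━━┓                                 
       ┃                                 
───────┨                                 
ext:   ┃                                 
▒      ┃                                 
▒▒     ┃                                 
       ┃                                 
       ┃                                 
       ┃                                 
━━━━━━━━━━━┓                             
e          ┃                             
───────────┨                             
l   │Amount┃                             
────┼──────┃                             
ical│$305.0┃                             
    │$3433.┃                             
    │$1013.┃                             
    │$4187.┃                             
um  │$2386.┃                             


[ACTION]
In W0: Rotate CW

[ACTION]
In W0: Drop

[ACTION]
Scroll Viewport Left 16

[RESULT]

                                         
                                         
                                         
                                         
   ┏━━━━━━━━━━━━━━━━━━━┓                 
   ┃ Tetris            ┃                 
   ┠───────────────────┨                 
   ┃          │Next:   ┃                 
   ┃          │ ▒      ┃                 
   ┃          │▒▒▒     ┃                 
   ┃          │        ┃                 
   ┃          │        ┃                 
   ┃          │        ┃                 
   ┃  ┏━━━━━━━━━━━━━━━━━━━━┓             
   ┃  ┃ DataTable          ┃             
   ┃  ┠────────────────────┨             
   ┃  ┃ID  │Level   │Amount┃             
   ┗━━┃────┼────────┼──────┃             
      ┃1000│Critical│$305.0┃             
      ┃1001│High    │$3433.┃             
      ┃1002│Low     │$1013.┃             
      ┃1003│Low     │$4187.┃             
      ┃1004│Medium  │$2386.┃             


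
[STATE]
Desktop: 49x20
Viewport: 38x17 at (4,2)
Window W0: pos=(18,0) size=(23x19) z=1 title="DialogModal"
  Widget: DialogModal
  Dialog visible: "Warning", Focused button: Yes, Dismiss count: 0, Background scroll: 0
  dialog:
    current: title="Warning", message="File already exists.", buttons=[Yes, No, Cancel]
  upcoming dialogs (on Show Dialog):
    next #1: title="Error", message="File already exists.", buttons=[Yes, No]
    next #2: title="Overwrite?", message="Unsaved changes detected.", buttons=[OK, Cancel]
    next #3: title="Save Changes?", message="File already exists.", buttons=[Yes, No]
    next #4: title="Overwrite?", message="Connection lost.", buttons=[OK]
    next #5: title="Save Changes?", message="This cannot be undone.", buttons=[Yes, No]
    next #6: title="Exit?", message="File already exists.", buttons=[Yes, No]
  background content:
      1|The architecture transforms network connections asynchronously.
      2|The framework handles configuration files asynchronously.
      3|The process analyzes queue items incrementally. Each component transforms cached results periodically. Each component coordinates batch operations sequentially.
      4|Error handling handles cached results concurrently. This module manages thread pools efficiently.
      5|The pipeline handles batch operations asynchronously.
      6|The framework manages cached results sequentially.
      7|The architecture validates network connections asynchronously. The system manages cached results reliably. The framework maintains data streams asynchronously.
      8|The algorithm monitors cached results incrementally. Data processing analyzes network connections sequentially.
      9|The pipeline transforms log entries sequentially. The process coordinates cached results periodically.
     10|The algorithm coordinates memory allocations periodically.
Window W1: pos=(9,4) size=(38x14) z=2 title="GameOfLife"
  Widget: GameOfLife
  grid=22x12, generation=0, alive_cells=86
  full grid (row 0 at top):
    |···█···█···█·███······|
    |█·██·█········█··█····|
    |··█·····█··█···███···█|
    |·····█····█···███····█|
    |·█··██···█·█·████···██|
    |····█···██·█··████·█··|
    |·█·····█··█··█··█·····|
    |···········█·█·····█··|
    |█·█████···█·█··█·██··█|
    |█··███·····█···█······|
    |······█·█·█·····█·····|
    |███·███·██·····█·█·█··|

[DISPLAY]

              ┠─────────────────────┨ 
              ┃The architecture tran┃ 
     ┏━━━━━━━━━━━━━━━━━━━━━━━━━━━━━━━━
     ┃ GameOfLife                     
     ┠────────────────────────────────
     ┃Gen: 0                          
     ┃█·██·█········█··█····          
     ┃··█·····█··█···███···█          
     ┃·····█····█···███····█          
     ┃·█··██···█·█·████···██          
     ┃····█···██·█··████·█··          
     ┃·█·····█··█··█··█·····          
     ┃···········█·█·····█··          
     ┃█·█████···█·█··█·██··█          
     ┃█··███·····█···█······          
     ┗━━━━━━━━━━━━━━━━━━━━━━━━━━━━━━━━
              ┗━━━━━━━━━━━━━━━━━━━━━┛ 


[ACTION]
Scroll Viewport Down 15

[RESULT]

              ┃The architecture tran┃ 
     ┏━━━━━━━━━━━━━━━━━━━━━━━━━━━━━━━━
     ┃ GameOfLife                     
     ┠────────────────────────────────
     ┃Gen: 0                          
     ┃█·██·█········█··█····          
     ┃··█·····█··█···███···█          
     ┃·····█····█···███····█          
     ┃·█··██···█·█·████···██          
     ┃····█···██·█··████·█··          
     ┃·█·····█··█··█··█·····          
     ┃···········█·█·····█··          
     ┃█·█████···█·█··█·██··█          
     ┃█··███·····█···█······          
     ┗━━━━━━━━━━━━━━━━━━━━━━━━━━━━━━━━
              ┗━━━━━━━━━━━━━━━━━━━━━┛ 
                                      


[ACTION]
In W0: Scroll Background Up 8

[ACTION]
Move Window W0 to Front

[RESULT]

              ┃The architecture tran┃ 
     ┏━━━━━━━━┃The framework handles┃━
     ┃ GameOfL┃The process analyzes ┃ 
     ┠────────┃Error handling handle┃─
     ┃Gen: 0  ┃The pipeline handles ┃ 
     ┃█·██·█··┃Th┌───────────────┐es┃ 
     ┃··█·····┃Th│    Warning    │li┃ 
     ┃·····█··┃Th│File already ex│or┃ 
     ┃·█··██··┃Th│[Yes]  No   Can│or┃ 
     ┃····█···┃Th└───────────────┘in┃ 
     ┃·█·····█┃                     ┃ 
     ┃········┃                     ┃ 
     ┃█·█████·┃                     ┃ 
     ┃█··███··┃                     ┃ 
     ┗━━━━━━━━┃                     ┃━
              ┗━━━━━━━━━━━━━━━━━━━━━┛ 
                                      


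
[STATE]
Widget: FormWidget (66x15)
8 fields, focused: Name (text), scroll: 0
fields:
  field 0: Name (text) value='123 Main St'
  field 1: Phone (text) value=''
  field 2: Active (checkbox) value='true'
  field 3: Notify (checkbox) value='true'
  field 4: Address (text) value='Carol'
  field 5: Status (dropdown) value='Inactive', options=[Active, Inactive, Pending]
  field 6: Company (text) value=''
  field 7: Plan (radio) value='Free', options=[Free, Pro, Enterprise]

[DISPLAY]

> Name:       [123 Main St                                       ]
  Phone:      [                                                  ]
  Active:     [x]                                                 
  Notify:     [x]                                                 
  Address:    [Carol                                             ]
  Status:     [Inactive                                         ▼]
  Company:    [                                                  ]
  Plan:       (●) Free  ( ) Pro  ( ) Enterprise                   
                                                                  
                                                                  
                                                                  
                                                                  
                                                                  
                                                                  
                                                                  


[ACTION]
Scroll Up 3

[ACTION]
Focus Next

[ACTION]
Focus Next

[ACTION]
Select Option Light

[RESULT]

  Name:       [123 Main St                                       ]
  Phone:      [                                                  ]
> Active:     [x]                                                 
  Notify:     [x]                                                 
  Address:    [Carol                                             ]
  Status:     [Inactive                                         ▼]
  Company:    [                                                  ]
  Plan:       (●) Free  ( ) Pro  ( ) Enterprise                   
                                                                  
                                                                  
                                                                  
                                                                  
                                                                  
                                                                  
                                                                  


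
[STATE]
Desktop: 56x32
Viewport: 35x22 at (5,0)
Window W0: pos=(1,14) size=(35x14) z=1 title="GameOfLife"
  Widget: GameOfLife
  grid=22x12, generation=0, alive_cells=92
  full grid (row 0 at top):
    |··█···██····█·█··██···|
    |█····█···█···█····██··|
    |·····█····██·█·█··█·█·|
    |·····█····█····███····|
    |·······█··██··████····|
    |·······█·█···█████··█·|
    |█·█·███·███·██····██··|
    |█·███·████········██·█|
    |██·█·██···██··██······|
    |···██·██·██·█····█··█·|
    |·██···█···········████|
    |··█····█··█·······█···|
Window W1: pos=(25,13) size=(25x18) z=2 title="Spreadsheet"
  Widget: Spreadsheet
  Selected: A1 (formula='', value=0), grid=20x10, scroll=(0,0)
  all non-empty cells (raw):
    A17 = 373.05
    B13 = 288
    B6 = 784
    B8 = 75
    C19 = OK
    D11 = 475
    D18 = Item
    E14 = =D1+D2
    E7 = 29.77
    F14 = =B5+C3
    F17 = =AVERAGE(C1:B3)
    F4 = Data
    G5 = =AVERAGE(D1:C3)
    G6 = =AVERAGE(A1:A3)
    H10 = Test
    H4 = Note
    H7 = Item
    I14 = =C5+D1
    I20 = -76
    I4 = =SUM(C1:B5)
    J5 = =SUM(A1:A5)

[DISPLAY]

                                   
                                   
                                   
                                   
                                   
                                   
                                   
                                   
                                   
                                   
                                   
                                   
                                   
                    ┏━━━━━━━━━━━━━━
━━━━━━━━━━━━━━━━━━━━┃ Spreadsheet  
meOfLife            ┠──────────────
────────────────────┃A1:           
: 0                 ┃       A      
··█···█···█····██·· ┃--------------
··█····██·█·█··█·█· ┃  1      [0]  
··█····█····███···· ┃  2        0  
····█··██··████···· ┃  3        0  


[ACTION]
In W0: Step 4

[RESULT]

                                   
                                   
                                   
                                   
                                   
                                   
                                   
                                   
                                   
                                   
                                   
                                   
                                   
                    ┏━━━━━━━━━━━━━━
━━━━━━━━━━━━━━━━━━━━┃ Spreadsheet  
meOfLife            ┠──────────────
────────────────────┃A1:           
: 4                 ┃       A      
···········█··███·· ┃--------------
········█·····█·█·· ┃  1      [0]  
····██·····█·██·██· ┃  2        0  
·····█·██··█··█·█·· ┃  3        0  


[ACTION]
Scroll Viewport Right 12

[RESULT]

                                   
                                   
                                   
                                   
                                   
                                   
                                   
                                   
                                   
                                   
                                   
                                   
                                   
        ┏━━━━━━━━━━━━━━━━━━━━━━━┓  
━━━━━━━━┃ Spreadsheet           ┃  
        ┠───────────────────────┨  
────────┃A1:                    ┃  
        ┃       A       B       ┃  
··███·· ┃-----------------------┃  
··█·█·· ┃  1      [0]       0   ┃  
·██·██· ┃  2        0       0   ┃  
··█·█·· ┃  3        0       0   ┃  
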